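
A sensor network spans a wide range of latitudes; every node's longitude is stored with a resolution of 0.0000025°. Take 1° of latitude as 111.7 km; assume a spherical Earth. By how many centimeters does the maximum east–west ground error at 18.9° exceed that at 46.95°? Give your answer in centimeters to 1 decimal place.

With a 0.0000025° grid the true value lies within half a step, ±0.0000025°/2 = ±1.25e-06°, of the stored one.
Error at 18.9° = 1.25e-06° × 111700 × cos 18.9° ≈ 0.13962 × 0.9461 = 0.1321 m.
At 46.95°: 1.25e-06° × 111700 × cos 46.95° = 1.25e-06 × 111700 × 0.6826 ≈ 0.095313 m.
Difference: 0.1321 − 0.095313 = 0.036784 m.
That is 0.0367841 m = 3.6784 cm.

3.7 centimeters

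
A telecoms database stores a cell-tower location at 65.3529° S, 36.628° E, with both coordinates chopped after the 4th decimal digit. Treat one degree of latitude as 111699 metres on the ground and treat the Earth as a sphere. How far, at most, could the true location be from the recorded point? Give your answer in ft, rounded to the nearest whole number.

40 ft

Truncating at 4 decimal places can drop up to a full unit in the last place, so each coordinate may be off by as much as 0.0001°.
North–south component: 0.0001° × 111699 = 11.1699 m.
E–W at 65.3529°: 0.0001° × 111699 × cos 65.3529° = 0.0001 × 111699 × 0.4170 ≈ 4.65816 m.
Combining orthogonally: (11.1699² + 4.65816²)^½ ≈ 12.1023 m.
In feet: 12.1023 m ÷ 0.3048 ≈ 39.706 ft.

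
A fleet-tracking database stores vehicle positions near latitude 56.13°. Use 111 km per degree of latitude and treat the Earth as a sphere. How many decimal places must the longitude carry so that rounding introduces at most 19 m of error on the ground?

4

At 56.13° one degree of longitude covers 111000 × cos 56.13° ≈ 111000 × 0.5573 ≈ 61861.5 m.
N decimal places → at most half a unit in the last place, 0.5 × 10⁻ᴺ° = 61861.5/2 × 10⁻ᴺ m.
Setting 30930.7 × 10⁻ᴺ ≤ 19 gives 10ᴺ ≥ 1628, i.e. N ≥ 3.21.
So 4 decimal places suffice (3.09 m); 3 would allow up to 30.9 m.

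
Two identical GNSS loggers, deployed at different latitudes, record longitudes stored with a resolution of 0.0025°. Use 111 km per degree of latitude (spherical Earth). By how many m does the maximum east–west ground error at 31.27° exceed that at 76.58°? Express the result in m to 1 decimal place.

With a 0.0025° grid the true value lies within half a step, ±0.0025°/2 = ±0.00125°, of the stored one.
Error at 31.27° = 0.00125° × 111000 × cos 31.27° ≈ 138.75 × 0.8547 = 118.59 m.
At 76.58°: 0.00125° × 111000 × cos 76.58° = 0.00125 × 111000 × 0.2321 ≈ 32.202 m.
Difference: 118.59 − 32.202 = 86.392 m.

86.4 m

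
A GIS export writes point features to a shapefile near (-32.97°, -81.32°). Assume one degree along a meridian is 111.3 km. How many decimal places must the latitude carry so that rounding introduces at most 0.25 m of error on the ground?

6

One degree of latitude covers 111300 m.
N decimal places → at most half a unit in the last place, 0.5 × 10⁻ᴺ° = 111300/2 × 10⁻ᴺ m.
Need 0.5 × 111300 × 10⁻ᴺ ≤ 0.25 → 10⁻ᴺ ≤ 4.492e-06, so N ≥ 5.35.
N = 5 would give 0.556 m (too coarse); N = 6 gives 0.0556 m ≤ 0.25 m.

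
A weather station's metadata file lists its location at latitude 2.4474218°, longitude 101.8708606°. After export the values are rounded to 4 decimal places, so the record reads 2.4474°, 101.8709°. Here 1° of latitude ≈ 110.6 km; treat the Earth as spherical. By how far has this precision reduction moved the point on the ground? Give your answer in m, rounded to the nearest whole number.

Δlat = 2.4474218 − 2.4474 = +0.0000218°; Δlon = 101.8708606 − 101.8709 = -0.0000394°.
North–south shift: 0.0000218 × 110600 = 2.41108 m.
E–W at 2.4474°: -0.0000394° × 110600 × cos 2.4474° = -0.0000394 × 110600 × 0.9991 ≈ -4.35367 m.
Distance: √(2.41108² + 4.35367²) ≈ 4.97672 m.

5 m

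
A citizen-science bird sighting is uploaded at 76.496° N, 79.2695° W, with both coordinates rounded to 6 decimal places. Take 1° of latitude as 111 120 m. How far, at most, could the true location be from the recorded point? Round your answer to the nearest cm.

6 cm

Rounding to 6 decimal places leaves each coordinate within ±5e-07° of the true value.
N–S: 5e-07° × 111120 m/° = 0.05556 m.
E–W at 76.496°: 5e-07° × 111120 × cos 76.496° = 5e-07 × 111120 × 0.2335 ≈ 0.012974 m.
Combining orthogonally: (0.05556² + 0.012974²)^½ ≈ 0.0570547 m.
That is 0.0570547 m = 5.7055 cm.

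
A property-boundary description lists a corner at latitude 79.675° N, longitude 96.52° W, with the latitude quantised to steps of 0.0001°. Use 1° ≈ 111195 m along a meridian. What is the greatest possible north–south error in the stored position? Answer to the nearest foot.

18 feet

With a 0.0001° grid the true value lies within half a step, ±0.0001°/2 = ±5e-05°, of the stored one.
So the N–S error is at most 5e-05 × 111195 = 5.55975 m.
In feet: 5.55975 m ÷ 0.3048 ≈ 18.241 ft.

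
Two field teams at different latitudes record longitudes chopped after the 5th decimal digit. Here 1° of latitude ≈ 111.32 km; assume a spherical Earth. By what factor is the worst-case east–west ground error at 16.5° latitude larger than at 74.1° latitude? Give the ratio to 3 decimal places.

Truncating at 5 decimal places can drop up to a full unit in the last place, so the longitude may be off by as much as 1e-05°.
Error at 16.5° = 1e-05° × 111320 × cos 16.5° ≈ 1.1132 × 0.9588 = 1.0674 m.
At 74.1°: 1e-05° × 111320 × cos 74.1° = 1e-05 × 111320 × 0.2740 ≈ 0.30497 m.
Ratio: 1.0674 / 0.30497 = cos 16.5° / cos 74.1° ≈ 3.4999.

3.500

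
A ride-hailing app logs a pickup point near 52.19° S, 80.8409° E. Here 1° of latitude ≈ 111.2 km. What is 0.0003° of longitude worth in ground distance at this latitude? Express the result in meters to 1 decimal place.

One degree of longitude here spans 111200 × cos 52.19° = 111200 × 0.6130 ≈ 68170.6 m; 0.0003° of that is 20.4512 m.

20.5 meters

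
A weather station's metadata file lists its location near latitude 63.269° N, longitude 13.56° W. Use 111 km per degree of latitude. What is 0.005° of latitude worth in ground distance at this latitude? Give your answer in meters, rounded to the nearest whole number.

0.005° × 111000 m/° = 555 m.

555 meters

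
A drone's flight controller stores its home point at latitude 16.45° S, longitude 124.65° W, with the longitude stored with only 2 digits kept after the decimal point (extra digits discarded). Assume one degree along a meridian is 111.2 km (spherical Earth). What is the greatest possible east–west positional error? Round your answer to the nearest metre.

Truncating at 2 decimal places can drop up to a full unit in the last place, so the longitude may be off by as much as 0.01°.
Parallels shrink by cos φ, so at 16.45° a degree of longitude is 111200 × 0.9591 ≈ 106648 m.
East–west error: 0.01° × 106648 m/° ≈ 1066.48 m.

1066 metres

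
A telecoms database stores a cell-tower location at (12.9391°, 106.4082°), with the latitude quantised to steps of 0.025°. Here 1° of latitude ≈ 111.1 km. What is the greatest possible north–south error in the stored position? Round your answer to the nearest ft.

4556 ft

With a 0.025° grid the true value lies within half a step, ±0.025°/2 = ±0.0125°, of the stored one.
Along the meridian that is 0.0125° × 111100 m/° = 1388.75 m.
In feet: 1388.75 m ÷ 0.3048 ≈ 4556.3 ft.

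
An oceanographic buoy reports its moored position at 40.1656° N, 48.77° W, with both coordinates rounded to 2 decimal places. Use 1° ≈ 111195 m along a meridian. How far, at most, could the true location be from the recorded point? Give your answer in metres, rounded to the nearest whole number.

Rounding to 2 decimal places leaves each coordinate within ±0.005° of the true value.
North–south component: 0.005° × 111195 = 555.975 m.
Longitude error → 0.005 × 111195 × cos 40.1656° = 0.005 × 111195 × 0.7642 ≈ 424.867 m.
The two errors are perpendicular, so the maximum displacement is √(555.975² + 424.867²) ≈ 699.729 m.

700 metres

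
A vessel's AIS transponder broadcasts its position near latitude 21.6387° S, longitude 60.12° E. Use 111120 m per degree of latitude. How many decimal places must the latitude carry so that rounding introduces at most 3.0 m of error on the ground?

One degree of latitude covers 111120 m.
N decimal places → at most half a unit in the last place, 0.5 × 10⁻ᴺ° = 111120/2 × 10⁻ᴺ m.
Setting 55560 × 10⁻ᴺ ≤ 3.0 gives 10ᴺ ≥ 1.852e+04, i.e. N ≥ 4.27.
At 4 places the error can reach 5.56 m, but 5 places keeps it to 0.556 m.

5 decimal places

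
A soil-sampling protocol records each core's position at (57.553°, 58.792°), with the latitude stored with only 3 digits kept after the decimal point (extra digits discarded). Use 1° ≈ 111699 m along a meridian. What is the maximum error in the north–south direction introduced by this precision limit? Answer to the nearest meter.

112 meters

Truncating at 3 decimal places can drop up to a full unit in the last place, so the latitude may be off by as much as 0.001°.
North–south distance: 0.001° × 111699 m/° = 111.699 m.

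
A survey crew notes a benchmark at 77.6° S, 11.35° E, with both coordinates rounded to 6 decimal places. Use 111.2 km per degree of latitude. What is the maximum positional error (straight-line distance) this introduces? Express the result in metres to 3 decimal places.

0.057 metres

Rounding to 6 decimal places leaves each coordinate within ±5e-07° of the true value.
Latitude error → 5e-07 × 111200 = 0.0556 m along the meridian.
East–west component at 77.6°: 5e-07° × 111200 × cos 77.6° ≈ 5e-07 × 23878.6 ≈ 0.0119393 m.
The two errors are perpendicular, so the maximum displacement is √(0.0556² + 0.0119393²) ≈ 0.0568674 m.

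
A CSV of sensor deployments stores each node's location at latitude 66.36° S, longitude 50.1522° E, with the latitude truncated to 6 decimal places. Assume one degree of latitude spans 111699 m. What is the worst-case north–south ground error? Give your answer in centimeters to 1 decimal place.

11.2 centimeters

Truncating at 6 decimal places can drop up to a full unit in the last place, so the latitude may be off by as much as 1e-06°.
North–south distance: 1e-06° × 111699 m/° = 0.111699 m.
That is 0.111699 m = 11.17 cm.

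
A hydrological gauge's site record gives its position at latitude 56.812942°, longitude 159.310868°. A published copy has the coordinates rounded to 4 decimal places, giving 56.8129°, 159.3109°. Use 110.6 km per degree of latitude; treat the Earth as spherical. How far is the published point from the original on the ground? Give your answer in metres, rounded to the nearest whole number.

The latitude changed by +0.000042° and the longitude by -0.000032°.
N–S: 0.000042° × 110600 m/° = 4.6452 m.
E–W at 56.8129°: -0.000032° × 110600 × cos 56.8129° = -0.000032 × 110600 × 0.5474 ≈ -1.93727 m.
Distance: √(4.6452² + 1.93727²) ≈ 5.03298 m.

5 metres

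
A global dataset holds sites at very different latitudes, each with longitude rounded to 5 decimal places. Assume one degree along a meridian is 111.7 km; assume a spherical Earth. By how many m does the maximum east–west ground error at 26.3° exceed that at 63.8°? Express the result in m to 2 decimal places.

Rounding to 5 decimal places leaves the longitude within ±5e-06° of the true value.
At 26.3°: 5e-06° × 111700 × cos 26.3° = 5e-06 × 111700 × 0.8965 ≈ 0.50069 m.
At 63.8°: 5e-06° × 111700 × cos 63.8° = 5e-06 × 111700 × 0.4415 ≈ 0.24658 m.
So the lower-latitude error exceeds the higher by 0.50069 − 0.24658 = 0.25411 m.

0.25 m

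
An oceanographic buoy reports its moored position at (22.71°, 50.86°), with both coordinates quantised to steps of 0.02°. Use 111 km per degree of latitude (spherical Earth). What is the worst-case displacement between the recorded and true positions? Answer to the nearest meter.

1510 meters

With a 0.02° grid the true value lies within half a step, ±0.02°/2 = ±0.01°, of the stored one.
N–S: 0.01° × 111000 m/° = 1110 m.
Longitude error → 0.01 × 111000 × cos 22.71° = 0.01 × 111000 × 0.9225 ≈ 1023.94 m.
Combining orthogonally: (1110² + 1023.94²)^½ ≈ 1510.15 m.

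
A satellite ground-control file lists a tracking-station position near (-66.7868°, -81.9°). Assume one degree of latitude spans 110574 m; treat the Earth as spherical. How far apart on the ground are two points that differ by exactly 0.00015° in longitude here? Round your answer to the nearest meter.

7 meters

0.00015° of longitude at 66.7868° is 0.00015 × 110574 × cos 66.7868° ≈ 0.00015 × 43583.1 = 6.53747 m.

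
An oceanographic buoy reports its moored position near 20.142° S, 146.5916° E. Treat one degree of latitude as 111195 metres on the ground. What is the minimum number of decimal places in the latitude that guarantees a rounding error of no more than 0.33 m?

One degree of latitude covers 111195 m.
With N decimal places the half-ulp bound is 0.5·10⁻ᴺ°, or 0.5·10⁻ᴺ × 111195 m on the ground.
Need 0.5 × 111195 × 10⁻ᴺ ≤ 0.33 → 10⁻ᴺ ≤ 5.936e-06, so N ≥ 5.23.
At 5 places the error can reach 0.556 m, but 6 places keeps it to 0.0556 m.

6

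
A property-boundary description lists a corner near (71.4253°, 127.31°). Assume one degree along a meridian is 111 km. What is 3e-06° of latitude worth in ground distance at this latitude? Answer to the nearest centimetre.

33 centimetres

Along a meridian 3e-06° is 3e-06 × 111000 = 0.333 m.
That is 0.333 m = 33.3 cm.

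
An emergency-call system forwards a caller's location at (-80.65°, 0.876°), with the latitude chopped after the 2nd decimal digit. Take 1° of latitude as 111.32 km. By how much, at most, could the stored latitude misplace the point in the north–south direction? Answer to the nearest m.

Truncating at 2 decimal places can drop up to a full unit in the last place, so the latitude may be off by as much as 0.01°.
North–south distance: 0.01° × 111320 m/° = 1113.2 m.

1113 m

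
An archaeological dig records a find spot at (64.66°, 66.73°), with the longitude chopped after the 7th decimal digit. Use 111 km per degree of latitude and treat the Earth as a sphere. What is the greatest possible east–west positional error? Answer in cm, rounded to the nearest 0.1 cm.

Truncating at 7 decimal places can drop up to a full unit in the last place, so the longitude may be off by as much as 1e-07°.
Parallels shrink by cos φ, so at 64.66° a degree of longitude is 111000 × 0.4280 ≈ 47506.8 m.
East–west error: 1e-07° × 47506.8 m/° ≈ 0.00475068 m.
That is 0.00475068 m = 0.47507 cm.

0.5 cm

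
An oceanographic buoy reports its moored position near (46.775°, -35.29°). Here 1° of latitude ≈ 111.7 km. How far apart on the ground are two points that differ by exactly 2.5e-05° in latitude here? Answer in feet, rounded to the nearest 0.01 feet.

9.16 feet

Along a meridian 2.5e-05° is 2.5e-05 × 111700 = 2.7925 m.
Converting: 2.7925 m × 3.2808 ft/m ≈ 9.1617 ft.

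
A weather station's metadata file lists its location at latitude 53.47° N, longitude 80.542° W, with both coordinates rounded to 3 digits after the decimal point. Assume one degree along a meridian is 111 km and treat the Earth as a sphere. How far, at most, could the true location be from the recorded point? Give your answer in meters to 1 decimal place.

Rounding to 3 decimal places leaves each coordinate within ±0.0005° of the true value.
N–S: 0.0005° × 111000 m/° = 55.5 m.
Longitude error → 0.0005 × 111000 × cos 53.47° = 0.0005 × 111000 × 0.5952 ≈ 33.036 m.
Combining orthogonally: (55.5² + 33.036²)^½ ≈ 64.5881 m.

64.6 meters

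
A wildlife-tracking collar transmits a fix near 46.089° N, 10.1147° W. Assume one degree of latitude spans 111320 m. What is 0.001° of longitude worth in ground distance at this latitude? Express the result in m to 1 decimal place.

One degree of longitude here spans 111320 × cos 46.089° = 111320 × 0.6935 ≈ 77204.9 m; 0.001° of that is 77.2049 m.

77.2 m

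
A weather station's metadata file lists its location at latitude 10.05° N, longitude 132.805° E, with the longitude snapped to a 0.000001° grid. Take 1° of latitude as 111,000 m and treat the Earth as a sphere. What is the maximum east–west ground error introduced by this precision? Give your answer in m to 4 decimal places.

With a 0.000001° grid the true value lies within half a step, ±0.000001°/2 = ±5e-07°, of the stored one.
At latitude 10.05° a degree of longitude spans 111000 m × cos 10.05° = 111000 × 0.9847 ≈ 109297 m.
East–west error: 5e-07° × 109297 m/° ≈ 0.0546484 m.

0.0546 m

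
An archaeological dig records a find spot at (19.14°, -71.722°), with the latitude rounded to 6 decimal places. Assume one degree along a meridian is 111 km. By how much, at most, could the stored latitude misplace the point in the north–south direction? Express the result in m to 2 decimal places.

Rounding to 6 decimal places leaves the latitude within ±5e-07° of the true value.
So the N–S error is at most 5e-07 × 111000 = 0.0555 m.

0.06 m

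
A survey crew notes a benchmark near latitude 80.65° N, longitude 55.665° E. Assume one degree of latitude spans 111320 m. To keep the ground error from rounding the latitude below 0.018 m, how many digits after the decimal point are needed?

One degree of latitude covers 111320 m.
N decimal places → at most half a unit in the last place, 0.5 × 10⁻ᴺ° = 111320/2 × 10⁻ᴺ m.
Setting 55660 × 10⁻ᴺ ≤ 0.018 gives 10ᴺ ≥ 3.092e+06, i.e. N ≥ 6.49.
N = 6 would give 0.0557 m (too coarse); N = 7 gives 0.00557 m ≤ 0.018 m.

7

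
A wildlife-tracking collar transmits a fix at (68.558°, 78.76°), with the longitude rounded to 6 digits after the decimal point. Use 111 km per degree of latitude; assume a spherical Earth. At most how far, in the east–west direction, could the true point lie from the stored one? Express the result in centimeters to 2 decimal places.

2.03 centimeters

Rounding to 6 decimal places leaves the longitude within ±5e-07° of the true value.
Parallels shrink by cos φ, so at 68.558° a degree of longitude is 111000 × 0.3656 ≈ 40577.1 m.
East–west error: 5e-07° × 40577.1 m/° ≈ 0.0202885 m.
That is 0.0202885 m = 2.0289 cm.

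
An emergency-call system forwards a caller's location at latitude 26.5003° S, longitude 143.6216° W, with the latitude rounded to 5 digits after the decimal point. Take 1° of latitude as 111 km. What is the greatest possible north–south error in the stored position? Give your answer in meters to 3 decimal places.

Rounding to 5 decimal places leaves the latitude within ±5e-06° of the true value.
North–south distance: 5e-06° × 111000 m/° = 0.555 m.

0.555 meters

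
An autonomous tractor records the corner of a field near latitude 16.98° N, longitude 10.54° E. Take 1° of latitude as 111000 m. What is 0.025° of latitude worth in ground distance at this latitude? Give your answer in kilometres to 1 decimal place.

Along a meridian 0.025° is 0.025 × 111000 = 2775 m.
That is 2775 m = 2.775 km.

2.8 kilometres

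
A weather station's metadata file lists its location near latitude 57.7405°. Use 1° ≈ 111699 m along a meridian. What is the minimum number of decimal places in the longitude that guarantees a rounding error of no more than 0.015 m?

7 decimal places

At 57.7405° one degree of longitude covers 111699 × cos 57.7405° ≈ 111699 × 0.5338 ≈ 59619.9 m.
With N decimal places the half-ulp bound is 0.5·10⁻ᴺ°, or 0.5·10⁻ᴺ × 59619.9 m on the ground.
Need 0.5 × 59619.9 × 10⁻ᴺ ≤ 0.015 → 10⁻ᴺ ≤ 5.032e-07, so N ≥ 6.30.
So 7 decimal places suffice (0.00298 m); 6 would allow up to 0.0298 m.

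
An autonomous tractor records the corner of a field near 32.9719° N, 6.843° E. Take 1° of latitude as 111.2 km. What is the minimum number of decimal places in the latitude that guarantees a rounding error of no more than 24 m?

One degree of latitude covers 111200 m.
N decimal places → at most half a unit in the last place, 0.5 × 10⁻ᴺ° = 111200/2 × 10⁻ᴺ m.
Need 0.5 × 111200 × 10⁻ᴺ ≤ 24 → 10⁻ᴺ ≤ 4.317e-04, so N ≥ 3.36.
N = 3 would give 55.6 m (too coarse); N = 4 gives 5.56 m ≤ 24 m.

4 decimal places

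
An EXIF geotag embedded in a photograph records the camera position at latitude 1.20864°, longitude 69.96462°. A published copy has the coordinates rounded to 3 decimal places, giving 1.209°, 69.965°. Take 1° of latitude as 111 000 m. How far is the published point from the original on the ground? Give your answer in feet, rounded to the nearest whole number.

191 feet

The latitude changed by -0.00036° and the longitude by -0.00038°.
N–S: -0.00036° × 111000 m/° = -39.96 m.
E–W at 1.209°: -0.00038° × 111000 × cos 1.209° = -0.00038 × 111000 × 0.9998 ≈ -42.1706 m.
Hypotenuse of the two orthogonal shifts: √(39.96² + 42.1706²) = 58.0961 m.
In feet: 58.0961 m ÷ 0.3048 ≈ 190.6 ft.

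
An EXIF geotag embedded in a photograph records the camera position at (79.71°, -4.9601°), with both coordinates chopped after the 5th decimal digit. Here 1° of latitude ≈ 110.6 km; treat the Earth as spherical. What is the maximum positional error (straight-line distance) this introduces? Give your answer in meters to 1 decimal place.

1.1 meters

Truncating at 5 decimal places can drop up to a full unit in the last place, so each coordinate may be off by as much as 1e-05°.
North–south component: 1e-05° × 110600 = 1.106 m.
Longitude error → 1e-05 × 110600 × cos 79.71° = 1e-05 × 110600 × 0.1786 ≈ 0.197565 m.
Combining orthogonally: (1.106² + 0.197565²)^½ ≈ 1.12351 m.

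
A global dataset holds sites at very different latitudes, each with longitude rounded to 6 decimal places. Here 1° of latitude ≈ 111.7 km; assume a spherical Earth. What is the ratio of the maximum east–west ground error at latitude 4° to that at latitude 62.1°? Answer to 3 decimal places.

2.132

Rounding to 6 decimal places leaves the longitude within ±5e-07° of the true value.
Error at 4° = 5e-07° × 111700 × cos 4° ≈ 0.05585 × 0.9976 = 0.055714 m.
At 62.1°: 5e-07° × 111700 × cos 62.1° = 5e-07 × 111700 × 0.4679 ≈ 0.026134 m.
The ratio reduces to cos 4° / cos 62.1° = 0.9976/0.4679 ≈ 2.1319.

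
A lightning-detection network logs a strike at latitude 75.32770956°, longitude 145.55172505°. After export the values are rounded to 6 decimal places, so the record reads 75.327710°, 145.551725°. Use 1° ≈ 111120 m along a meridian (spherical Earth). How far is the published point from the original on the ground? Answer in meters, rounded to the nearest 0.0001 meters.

Δlat = 75.32770956 − 75.327710 = -0.00000044°; Δlon = 145.55172505 − 145.551725 = +0.00000005°.
N–S: -0.00000044° × 111120 m/° = -0.0488928 m.
E–W at 75.3277°: 0.00000005° × 111120 × cos 75.3277° = 0.00000005 × 111120 × 0.2533 ≈ 0.00140728 m.
Distance: √(0.0488928² + 0.00140728²) ≈ 0.048913 m.

0.0489 meters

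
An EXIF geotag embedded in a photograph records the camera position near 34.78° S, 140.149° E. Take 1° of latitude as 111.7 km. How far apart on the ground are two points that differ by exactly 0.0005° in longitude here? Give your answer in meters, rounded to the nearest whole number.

At 34.78° a degree of longitude is 111700 × cos 34.78° ≈ 91744.6 m, so 0.0005° corresponds to 45.8723 m.

46 meters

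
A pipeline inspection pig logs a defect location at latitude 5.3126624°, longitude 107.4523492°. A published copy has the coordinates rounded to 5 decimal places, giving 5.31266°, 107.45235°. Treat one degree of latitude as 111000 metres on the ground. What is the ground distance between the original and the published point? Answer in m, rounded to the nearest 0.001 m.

0.281 m

Δlat = 5.3126624 − 5.31266 = +0.0000024°; Δlon = 107.4523492 − 107.45235 = -0.0000008°.
N–S: 0.0000024° × 111000 m/° = 0.2664 m.
East–west at this latitude: -0.0000008° × 111000 × cos 5.31266° ≈ -0.0000008 × 110523 = -0.0884185 m.
Hypotenuse of the two orthogonal shifts: √(0.2664² + 0.0884185²) = 0.28069 m.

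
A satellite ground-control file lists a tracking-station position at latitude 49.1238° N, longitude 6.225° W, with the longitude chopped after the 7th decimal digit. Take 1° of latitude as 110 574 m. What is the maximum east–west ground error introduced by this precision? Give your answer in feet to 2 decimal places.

0.02 feet

Truncating at 7 decimal places can drop up to a full unit in the last place, so the longitude may be off by as much as 1e-07°.
One degree of longitude at 49.1238° is 110574 × cos 49.1238° ≈ 110574 × 0.6544 = 72362.6 m.
East–west error: 1e-07° × 72362.6 m/° ≈ 0.00723626 m.
In feet: 0.00723626 m ÷ 0.3048 ≈ 0.023741 ft.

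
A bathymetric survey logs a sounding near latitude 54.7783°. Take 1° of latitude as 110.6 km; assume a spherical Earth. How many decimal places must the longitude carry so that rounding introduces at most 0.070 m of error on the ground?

6 decimal places

At 54.7783° one degree of longitude covers 110600 × cos 54.7783° ≈ 110600 × 0.5767 ≈ 63787.6 m.
Rounding to N decimal places gives at most 0.5 × 10⁻ᴺ degrees of error, i.e. 0.5 × 10⁻ᴺ × 63787.6 m.
Setting 31893.8 × 10⁻ᴺ ≤ 0.070 gives 10ᴺ ≥ 4.556e+05, i.e. N ≥ 5.66.
At 5 places the error can reach 0.319 m, but 6 places keeps it to 0.0319 m.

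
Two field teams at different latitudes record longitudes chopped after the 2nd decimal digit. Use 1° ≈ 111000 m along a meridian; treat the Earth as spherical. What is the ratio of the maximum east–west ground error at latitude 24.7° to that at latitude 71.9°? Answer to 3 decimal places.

2.924

Truncating at 2 decimal places can drop up to a full unit in the last place, so the longitude may be off by as much as 0.01°.
Error at 24.7° = 0.01° × 111000 × cos 24.7° ≈ 1110 × 0.9085 = 1008.4 m.
At 71.9°: 0.01° × 111000 × cos 71.9° = 0.01 × 111000 × 0.3107 ≈ 344.85 m.
Ratio: 1008.4 / 344.85 = cos 24.7° / cos 71.9° ≈ 2.9243.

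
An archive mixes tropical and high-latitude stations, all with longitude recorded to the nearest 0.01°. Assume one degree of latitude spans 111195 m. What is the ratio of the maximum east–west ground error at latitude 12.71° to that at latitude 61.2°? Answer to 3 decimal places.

2.025

Rounding to 2 decimal places leaves the longitude within ±0.005° of the true value.
Error at 12.71° = 0.005° × 111195 × cos 12.71° ≈ 555.98 × 0.9755 = 542.35 m.
At 61.2°: 0.005° × 111195 × cos 61.2° = 0.005 × 111195 × 0.4818 ≈ 267.84 m.
Ratio: 542.35 / 267.84 = cos 12.71° / cos 61.2° ≈ 2.0249.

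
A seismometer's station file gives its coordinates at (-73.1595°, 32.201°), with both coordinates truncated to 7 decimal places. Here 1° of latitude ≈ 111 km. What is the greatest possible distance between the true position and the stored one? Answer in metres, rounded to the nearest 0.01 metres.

0.01 metres

Truncating at 7 decimal places can drop up to a full unit in the last place, so each coordinate may be off by as much as 1e-07°.
Latitude error → 1e-07 × 111000 = 0.0111 m along the meridian.
E–W at 73.1595°: 1e-07° × 111000 × cos 73.1595° = 1e-07 × 111000 × 0.2897 ≈ 0.00321576 m.
The two errors are perpendicular, so the maximum displacement is √(0.0111² + 0.00321576²) ≈ 0.0115564 m.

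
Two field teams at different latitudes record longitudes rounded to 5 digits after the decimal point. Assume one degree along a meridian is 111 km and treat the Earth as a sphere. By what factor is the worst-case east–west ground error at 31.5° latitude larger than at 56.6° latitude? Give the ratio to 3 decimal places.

Rounding to 5 decimal places leaves the longitude within ±5e-06° of the true value.
At 31.5°: 5e-06° × 111000 × cos 31.5° = 5e-06 × 111000 × 0.8526 ≈ 0.47322 m.
Error at 56.6° = 5e-06° × 111000 × cos 56.6° ≈ 0.555 × 0.5505 = 0.30552 m.
Ratio: 0.47322 / 0.30552 = cos 31.5° / cos 56.6° ≈ 1.5489.

1.549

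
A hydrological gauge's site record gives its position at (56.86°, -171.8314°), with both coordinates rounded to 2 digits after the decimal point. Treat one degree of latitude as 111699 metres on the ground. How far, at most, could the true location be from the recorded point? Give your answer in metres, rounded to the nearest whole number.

637 metres

Rounding to 2 decimal places leaves each coordinate within ±0.005° of the true value.
North–south component: 0.005° × 111699 = 558.495 m.
E–W at 56.86°: 0.005° × 111699 × cos 56.86° = 0.005 × 111699 × 0.5467 ≈ 305.322 m.
Worst case both components are at the extreme and orthogonal: √(558.495² + 305.322²) ≈ 636.505 m.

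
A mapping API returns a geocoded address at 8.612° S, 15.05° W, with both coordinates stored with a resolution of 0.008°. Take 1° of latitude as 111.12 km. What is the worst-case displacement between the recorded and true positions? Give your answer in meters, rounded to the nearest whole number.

625 meters

With a 0.008° grid the true value lies within half a step, ±0.008°/2 = ±0.004°, of the stored one.
Latitude error → 0.004 × 111120 = 444.48 m along the meridian.
East–west component at 8.612°: 0.004° × 111120 × cos 8.612° ≈ 0.004 × 109867 ≈ 439.469 m.
Combining orthogonally: (444.48² + 439.469²)^½ ≈ 625.056 m.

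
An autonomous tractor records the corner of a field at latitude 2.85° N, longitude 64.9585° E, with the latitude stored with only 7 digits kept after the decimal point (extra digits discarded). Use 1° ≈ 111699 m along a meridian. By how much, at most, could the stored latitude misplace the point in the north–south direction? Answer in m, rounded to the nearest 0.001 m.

0.011 m

Truncating at 7 decimal places can drop up to a full unit in the last place, so the latitude may be off by as much as 1e-07°.
So the N–S error is at most 1e-07 × 111699 = 0.0111699 m.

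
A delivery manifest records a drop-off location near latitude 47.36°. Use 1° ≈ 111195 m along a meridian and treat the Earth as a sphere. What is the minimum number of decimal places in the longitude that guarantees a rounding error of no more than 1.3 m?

At 47.36° one degree of longitude covers 111195 × cos 47.36° ≈ 111195 × 0.6774 ≈ 75322.3 m.
N decimal places → at most half a unit in the last place, 0.5 × 10⁻ᴺ° = 75322.3/2 × 10⁻ᴺ m.
Need 0.5 × 75322.3 × 10⁻ᴺ ≤ 1.3 → 10⁻ᴺ ≤ 3.452e-05, so N ≥ 4.46.
At 4 places the error can reach 3.77 m, but 5 places keeps it to 0.377 m.

5 decimal places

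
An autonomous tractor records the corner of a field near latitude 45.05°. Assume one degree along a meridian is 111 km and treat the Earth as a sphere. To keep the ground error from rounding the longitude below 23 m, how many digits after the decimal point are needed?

At 45.05° one degree of longitude covers 111000 × cos 45.05° ≈ 111000 × 0.7065 ≈ 78420.3 m.
N decimal places → at most half a unit in the last place, 0.5 × 10⁻ᴺ° = 78420.3/2 × 10⁻ᴺ m.
Setting 39210.2 × 10⁻ᴺ ≤ 23 gives 10ᴺ ≥ 1705, i.e. N ≥ 3.23.
So 4 decimal places suffice (3.92 m); 3 would allow up to 39.2 m.

4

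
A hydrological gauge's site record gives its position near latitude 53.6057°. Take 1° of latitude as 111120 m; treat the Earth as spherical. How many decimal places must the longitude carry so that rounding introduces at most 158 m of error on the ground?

3

At 53.6057° one degree of longitude covers 111120 × cos 53.6057° ≈ 111120 × 0.5933 ≈ 65931.8 m.
N decimal places → at most half a unit in the last place, 0.5 × 10⁻ᴺ° = 65931.8/2 × 10⁻ᴺ m.
Need 0.5 × 65931.8 × 10⁻ᴺ ≤ 158 → 10⁻ᴺ ≤ 4.793e-03, so N ≥ 2.32.
N = 2 would give 330 m (too coarse); N = 3 gives 33 m ≤ 158 m.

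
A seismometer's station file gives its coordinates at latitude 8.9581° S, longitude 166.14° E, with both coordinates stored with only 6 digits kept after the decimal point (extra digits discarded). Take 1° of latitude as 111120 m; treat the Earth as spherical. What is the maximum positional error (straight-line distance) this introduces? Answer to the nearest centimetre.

16 centimetres

Truncating at 6 decimal places can drop up to a full unit in the last place, so each coordinate may be off by as much as 1e-06°.
N–S: 1e-06° × 111120 m/° = 0.11112 m.
Longitude error → 1e-06 × 111120 × cos 8.9581° = 1e-06 × 111120 × 0.9878 ≈ 0.109765 m.
The two errors are perpendicular, so the maximum displacement is √(0.11112² + 0.109765²) ≈ 0.156192 m.
That is 0.156192 m = 15.619 cm.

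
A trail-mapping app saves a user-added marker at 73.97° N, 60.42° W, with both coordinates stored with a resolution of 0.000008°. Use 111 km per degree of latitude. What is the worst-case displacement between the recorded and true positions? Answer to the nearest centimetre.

With a 0.000008° grid the true value lies within half a step, ±0.000008°/2 = ±4e-06°, of the stored one.
North–south component: 4e-06° × 111000 = 0.444 m.
East–west component at 73.97°: 4e-06° × 111000 × cos 73.97° ≈ 4e-06 × 30651.6 ≈ 0.122606 m.
Worst case both components are at the extreme and orthogonal: √(0.444² + 0.122606²) ≈ 0.460617 m.
That is 0.460617 m = 46.062 cm.

46 centimetres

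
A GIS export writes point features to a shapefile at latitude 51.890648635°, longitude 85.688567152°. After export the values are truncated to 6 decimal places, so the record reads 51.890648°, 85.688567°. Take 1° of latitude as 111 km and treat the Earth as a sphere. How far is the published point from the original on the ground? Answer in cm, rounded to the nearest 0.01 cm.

7.12 cm

Δlat = 51.890648635 − 51.890648 = +0.000000635°; Δlon = 85.688567152 − 85.688567 = +0.000000152°.
N–S: 0.000000635° × 111000 m/° = 0.070485 m.
E–W at 51.8906°: 0.000000152° × 111000 × cos 51.8906° = 0.000000152 × 111000 × 0.6172 ≈ 0.0104128 m.
Hypotenuse of the two orthogonal shifts: √(0.070485² + 0.0104128²) = 0.07125 m.
That is 0.07125 m = 7.125 cm.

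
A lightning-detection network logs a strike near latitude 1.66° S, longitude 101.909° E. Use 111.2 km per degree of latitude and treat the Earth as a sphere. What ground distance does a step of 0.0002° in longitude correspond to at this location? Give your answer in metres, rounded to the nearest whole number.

22 metres

At 1.66° a degree of longitude is 111200 × cos 1.66° ≈ 111153 m, so 0.0002° corresponds to 22.2307 m.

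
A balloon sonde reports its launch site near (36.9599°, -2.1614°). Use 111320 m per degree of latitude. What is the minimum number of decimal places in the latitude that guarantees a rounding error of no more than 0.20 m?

6

One degree of latitude covers 111320 m.
N decimal places → at most half a unit in the last place, 0.5 × 10⁻ᴺ° = 111320/2 × 10⁻ᴺ m.
Setting 55660 × 10⁻ᴺ ≤ 0.20 gives 10ᴺ ≥ 2.783e+05, i.e. N ≥ 5.44.
N = 5 would give 0.557 m (too coarse); N = 6 gives 0.0557 m ≤ 0.20 m.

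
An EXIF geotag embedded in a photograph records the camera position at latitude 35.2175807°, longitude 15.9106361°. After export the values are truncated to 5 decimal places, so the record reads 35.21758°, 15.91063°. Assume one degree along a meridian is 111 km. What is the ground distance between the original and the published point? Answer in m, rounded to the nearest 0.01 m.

0.56 m

Δlat = 35.2175807 − 35.21758 = +0.0000007°; Δlon = 15.9106361 − 15.91063 = +0.0000061°.
North–south shift: 0.0000007 × 111000 = 0.0777 m.
East–west at this latitude: 0.0000061° × 111000 × cos 35.2176° ≈ 0.0000061 × 90683.4 = 0.553169 m.
Hypotenuse of the two orthogonal shifts: √(0.0777² + 0.553169²) = 0.558599 m.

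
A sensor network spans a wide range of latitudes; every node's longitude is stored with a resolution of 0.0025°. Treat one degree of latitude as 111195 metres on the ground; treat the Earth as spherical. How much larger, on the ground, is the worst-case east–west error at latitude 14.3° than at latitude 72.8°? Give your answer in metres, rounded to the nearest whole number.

With a 0.0025° grid the true value lies within half a step, ±0.0025°/2 = ±0.00125°, of the stored one.
Error at 14.3° = 0.00125° × 111195 × cos 14.3° ≈ 138.99 × 0.9690 = 134.69 m.
At 72.8°: 0.00125° × 111195 × cos 72.8° = 0.00125 × 111195 × 0.2957 ≈ 41.102 m.
So the lower-latitude error exceeds the higher by 134.69 − 41.102 = 93.586 m.

94 metres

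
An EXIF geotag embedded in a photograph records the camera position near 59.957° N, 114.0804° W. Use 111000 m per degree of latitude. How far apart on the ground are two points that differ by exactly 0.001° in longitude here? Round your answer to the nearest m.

56 m

At 59.957° a degree of longitude is 111000 × cos 59.957° ≈ 55572.1 m, so 0.001° corresponds to 55.5721 m.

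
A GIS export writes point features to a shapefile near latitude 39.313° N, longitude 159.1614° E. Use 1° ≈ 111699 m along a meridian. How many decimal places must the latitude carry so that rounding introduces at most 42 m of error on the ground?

4 decimal places

One degree of latitude covers 111699 m.
With N decimal places the half-ulp bound is 0.5·10⁻ᴺ°, or 0.5·10⁻ᴺ × 111699 m on the ground.
Need 0.5 × 111699 × 10⁻ᴺ ≤ 42 → 10⁻ᴺ ≤ 7.520e-04, so N ≥ 3.12.
So 4 decimal places suffice (5.58 m); 3 would allow up to 55.8 m.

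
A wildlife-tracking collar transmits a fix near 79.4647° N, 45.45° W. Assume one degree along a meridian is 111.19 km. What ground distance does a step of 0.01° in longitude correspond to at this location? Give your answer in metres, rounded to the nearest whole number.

At 79.4647° a degree of longitude is 111190 × cos 79.4647° ≈ 20330.1 m, so 0.01° corresponds to 203.301 m.

203 metres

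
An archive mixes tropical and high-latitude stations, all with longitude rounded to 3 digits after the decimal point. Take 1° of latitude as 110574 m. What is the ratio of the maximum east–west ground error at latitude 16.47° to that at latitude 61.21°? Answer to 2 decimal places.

1.99

Rounding to 3 decimal places leaves the longitude within ±0.0005° of the true value.
At 16.47°: 0.0005° × 110574 × cos 16.47° = 0.0005 × 110574 × 0.9590 ≈ 53.018 m.
Error at 61.21° = 0.0005° × 110574 × cos 61.21° ≈ 55.287 × 0.4816 = 26.626 m.
The ratio reduces to cos 16.47° / cos 61.21° = 0.9590/0.4816 ≈ 1.9912.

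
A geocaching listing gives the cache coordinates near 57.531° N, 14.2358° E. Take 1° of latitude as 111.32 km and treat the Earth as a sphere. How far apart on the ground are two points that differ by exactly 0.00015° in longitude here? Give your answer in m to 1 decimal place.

At 57.531° a degree of longitude is 111320 × cos 57.531° ≈ 59761.4 m, so 0.00015° corresponds to 8.96421 m.

9.0 m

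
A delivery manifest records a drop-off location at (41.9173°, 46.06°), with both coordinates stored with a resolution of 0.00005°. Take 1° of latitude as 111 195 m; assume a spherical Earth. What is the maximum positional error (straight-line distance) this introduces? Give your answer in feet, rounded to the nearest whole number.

11 feet

With a 0.00005° grid the true value lies within half a step, ±0.00005°/2 = ±2.5e-05°, of the stored one.
N–S: 2.5e-05° × 111195 m/° = 2.77988 m.
East–west component at 41.9173°: 2.5e-05° × 111195 × cos 41.9173° ≈ 2.5e-05 × 82741.3 ≈ 2.06853 m.
The two errors are perpendicular, so the maximum displacement is √(2.77988² + 2.06853²) ≈ 3.46504 m.
In feet: 3.46504 m ÷ 0.3048 ≈ 11.368 ft.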